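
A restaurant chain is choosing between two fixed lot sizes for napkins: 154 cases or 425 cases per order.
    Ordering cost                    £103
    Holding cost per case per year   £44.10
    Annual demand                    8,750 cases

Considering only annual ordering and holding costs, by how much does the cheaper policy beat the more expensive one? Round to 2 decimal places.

For each Q, cost = (D/Q)·S + (Q/2)·H.
TC(154) = (8,750/154)×103 + (154/2)×44.1 = £9,247.97
TC(425) = (8,750/425)×103 + (425/2)×44.1 = £11,491.84
Cheaper: Q = 154.  Difference = £2,243.87

£2,243.87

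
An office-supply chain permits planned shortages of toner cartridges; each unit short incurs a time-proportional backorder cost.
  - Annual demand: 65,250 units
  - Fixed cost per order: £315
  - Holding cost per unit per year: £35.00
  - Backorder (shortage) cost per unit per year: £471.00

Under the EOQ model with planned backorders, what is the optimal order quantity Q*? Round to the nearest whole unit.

1,123 units

Basic EOQ = √(2·65,250·315/35) = 1,083.744
Backorder adjustment √((H+b)/b) = √((35+471)/471) = 1.0365
Q* = 1,083.744 × 1.0365 ≈ 1,123.29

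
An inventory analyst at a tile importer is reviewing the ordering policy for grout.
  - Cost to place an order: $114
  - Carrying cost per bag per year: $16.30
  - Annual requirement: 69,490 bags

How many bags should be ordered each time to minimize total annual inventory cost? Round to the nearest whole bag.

986 bags

EOQ = √(2DS/H) = √(2 × 69,490 × 114 / 16.3)
    = √(972,007.36) ≈ 985.90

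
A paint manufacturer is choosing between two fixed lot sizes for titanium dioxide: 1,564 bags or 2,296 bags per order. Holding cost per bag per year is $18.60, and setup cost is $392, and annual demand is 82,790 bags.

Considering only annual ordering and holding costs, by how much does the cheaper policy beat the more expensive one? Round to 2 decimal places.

Annual cost at Q: ordering D·S/Q plus holding Q·H/2.
TC(1,564) = (82,790/1,564)×392 + (1,564/2)×18.6 = $35,295.63
TC(2,296) = (82,790/2,296)×392 + (2,296/2)×18.6 = $35,487.68
|ΔTC| = |$35,295.63 − $35,487.68| = $192.04

$192.04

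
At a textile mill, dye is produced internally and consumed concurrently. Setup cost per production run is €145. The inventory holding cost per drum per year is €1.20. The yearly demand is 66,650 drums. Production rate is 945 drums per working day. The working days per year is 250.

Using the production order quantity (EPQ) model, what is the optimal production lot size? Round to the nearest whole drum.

4,737 drums

d = 66,650/250 = 266.6000 drums/day;  effective holding cost H(1 − d/p) = 1.2·(1 − 266.6000/945) = 0.86146
Q* = √(2DS / H_eff) = √(2·66,650·145 / 0.86146) ≈ 4,736.76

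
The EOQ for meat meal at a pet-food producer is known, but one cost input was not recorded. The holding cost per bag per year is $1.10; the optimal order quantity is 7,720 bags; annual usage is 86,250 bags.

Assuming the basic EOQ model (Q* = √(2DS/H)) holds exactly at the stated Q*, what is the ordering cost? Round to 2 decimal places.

$380.05

EOQ relation: Q² = 2DS/H, so rearrange for the unknown.
S = Q²H / (2D) = 7,720² × 1.1 / (2 × 86,250) = 380.0478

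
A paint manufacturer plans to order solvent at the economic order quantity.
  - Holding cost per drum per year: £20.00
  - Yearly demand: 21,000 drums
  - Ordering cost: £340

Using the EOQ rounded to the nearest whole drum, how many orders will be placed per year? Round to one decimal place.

Q* = √(2·D·S / H) = √(2·21,000·340 / 20) = √714,000.0 ≈ 844.99 → Q = 845
Orders per year = D/Q = 21,000 / 845 = 24.852

24.9 orders per year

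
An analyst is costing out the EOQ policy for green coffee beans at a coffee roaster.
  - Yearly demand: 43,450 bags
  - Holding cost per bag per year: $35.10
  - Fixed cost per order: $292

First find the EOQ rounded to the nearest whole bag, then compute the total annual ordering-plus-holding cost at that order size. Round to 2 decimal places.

$29,843.85

Optimal lot size Q* = (2 × 43,450 × $292 / $35.1)^½ ≈ 850.25 → Q = 850 bags
Orders/yr = 43,450/850 = 51.118; ordering cost = 51.118 × $292 = $14,926.35
Average inventory = 850/2 = 425; holding cost = 425 × $35.1 = $14,917.50
Total = $14,926.35 + $14,917.50 = $29,843.85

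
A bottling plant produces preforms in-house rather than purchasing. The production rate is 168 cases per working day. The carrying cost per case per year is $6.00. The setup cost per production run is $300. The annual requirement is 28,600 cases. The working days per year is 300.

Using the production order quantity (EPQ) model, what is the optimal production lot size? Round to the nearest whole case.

d = 28,600/300 = 95.3333 cases/day;  effective holding cost H(1 − d/p) = 6·(1 − 95.3333/168) = 2.59524
Q* = √(2DS / H_eff) = √(2·28,600·300 / 2.59524) ≈ 2,571.40

2,571 cases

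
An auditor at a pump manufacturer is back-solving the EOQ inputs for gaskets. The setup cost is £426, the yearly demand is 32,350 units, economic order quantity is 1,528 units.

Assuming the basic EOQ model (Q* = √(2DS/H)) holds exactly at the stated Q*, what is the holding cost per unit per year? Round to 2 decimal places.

Since Q* = (2DS/H)^½, squaring gives Q*²·H = 2DS.
H = 2DS / Q² = 2 × 32,350 × 426 / 1,528² = 11.8050

£11.81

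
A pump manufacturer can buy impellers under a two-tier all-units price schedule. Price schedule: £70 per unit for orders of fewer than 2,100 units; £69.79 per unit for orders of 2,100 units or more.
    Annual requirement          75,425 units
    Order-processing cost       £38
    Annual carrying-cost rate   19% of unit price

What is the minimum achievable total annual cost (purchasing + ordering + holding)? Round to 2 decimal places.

H₁ = 19%×£70 = £13.3000;  H₂ = 19%×£69.79 = £13.2601
EOQ₁ = √(2×75,425×38/13.3000) = 656.51  (< 2,100, feasible at tier 1)
EOQ₂ = √(2×75,425×38/13.2601) = 657.49  (< 2,100 → use Q = 2,100 at tier-2 price)
TC(tier 1 (EOQ₁), Q≈656.5) = £5,288,481.53
TC(tier 2, Q≈2,100.0) = £5,279,198.69
Minimum at tier 2: £5,279,198.69

£5,279,198.69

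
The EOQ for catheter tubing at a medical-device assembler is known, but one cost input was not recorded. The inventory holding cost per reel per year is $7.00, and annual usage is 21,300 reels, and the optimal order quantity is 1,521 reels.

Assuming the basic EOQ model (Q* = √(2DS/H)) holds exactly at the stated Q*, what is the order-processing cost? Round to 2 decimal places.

$380.14

Since Q* = (2DS/H)^½, squaring gives Q*²·H = 2DS.
S = Q²H / (2D) = 1,521² × 7 / (2 × 21,300) = 380.1429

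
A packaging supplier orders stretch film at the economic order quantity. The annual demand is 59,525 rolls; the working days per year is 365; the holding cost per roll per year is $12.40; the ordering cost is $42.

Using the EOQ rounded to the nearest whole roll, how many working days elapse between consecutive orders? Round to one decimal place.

Optimal lot size Q* = (2 × 59,525 × $42 / $12.4)^½ ≈ 635.01 → Q = 635 rolls
Cycle time = (working days × Q)/D = (365 × 635) / 59,525 = 3.894 days

3.9 days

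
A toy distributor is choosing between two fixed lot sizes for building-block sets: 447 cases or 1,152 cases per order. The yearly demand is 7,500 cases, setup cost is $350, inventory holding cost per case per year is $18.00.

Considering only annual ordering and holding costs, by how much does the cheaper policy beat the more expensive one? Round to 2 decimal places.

For each Q, cost = (D/Q)·S + (Q/2)·H.
TC(447) = (7,500/447)×350 + (447/2)×18 = $9,895.48
TC(1,152) = (7,500/1,152)×350 + (1,152/2)×18 = $12,646.65
Lots of 447 are cheaper by $2,751.16.

$2,751.16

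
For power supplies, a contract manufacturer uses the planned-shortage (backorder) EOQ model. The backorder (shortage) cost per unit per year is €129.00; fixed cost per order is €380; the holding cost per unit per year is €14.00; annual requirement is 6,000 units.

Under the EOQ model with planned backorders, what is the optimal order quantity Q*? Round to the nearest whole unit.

601 units

Q* = √(2DS/H) · √((H + b)/b)
   = √(2 × 6,000 × 380 / 14) · √((14 + 129) / 129)
   = 570.714 × 1.0529 ≈ 600.89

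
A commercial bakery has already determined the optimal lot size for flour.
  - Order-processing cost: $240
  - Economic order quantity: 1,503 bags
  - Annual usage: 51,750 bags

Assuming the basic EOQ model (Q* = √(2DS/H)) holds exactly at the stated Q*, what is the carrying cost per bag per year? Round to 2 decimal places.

$11.00

Since Q* = (2DS/H)^½, squaring gives Q*²·H = 2DS.
H = 2DS / Q² = 2 × 51,750 × 240 / 1,503² = 10.9960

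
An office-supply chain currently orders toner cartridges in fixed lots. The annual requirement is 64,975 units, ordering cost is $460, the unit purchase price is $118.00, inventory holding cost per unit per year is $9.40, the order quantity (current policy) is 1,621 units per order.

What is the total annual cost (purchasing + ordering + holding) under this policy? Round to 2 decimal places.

Ordering: D/Q × S = 64,975/1,621 × $460 = $18,438.31
Holding:  Q/2 × H = 1,621/2 × $9.4 = $7,618.70
Purchase cost = D·C = 64,975 × 118 = $7,667,050.00
Total = $18,438.31 + $7,618.70 + $7,667,050.00 = $7,693,107.01

$7,693,107.01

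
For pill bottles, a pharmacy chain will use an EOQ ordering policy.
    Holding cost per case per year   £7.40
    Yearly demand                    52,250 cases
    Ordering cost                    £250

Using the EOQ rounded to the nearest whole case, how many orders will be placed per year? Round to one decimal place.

2DS/H = 2·52,250·250/7.4 = 3,530,405.41
EOQ = √3,530,405.41 ≈ 1,878.94 → Q = 1,879
Orders per year = D/Q = 52,250 / 1,879 = 27.807

27.8 orders per year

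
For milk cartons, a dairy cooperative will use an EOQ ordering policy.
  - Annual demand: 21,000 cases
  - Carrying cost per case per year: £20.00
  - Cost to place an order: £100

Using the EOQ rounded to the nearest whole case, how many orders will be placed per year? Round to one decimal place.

45.9 orders per year

Q* = √(2·D·S / H) = √(2·21,000·100 / 20) = √210,000.0 ≈ 458.26 → Q = 458
N = D/Q = 21,000/458 ≈ 45.852 orders/yr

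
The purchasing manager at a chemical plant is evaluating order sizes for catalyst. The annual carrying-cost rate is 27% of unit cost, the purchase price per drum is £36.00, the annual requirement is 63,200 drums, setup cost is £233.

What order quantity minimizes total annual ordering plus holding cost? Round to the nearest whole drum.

1,741 drums

Holding cost per drum per year: H = 27% × £36 = £9.7200
Optimal lot size Q* = (2 × 63,200 × £233 / £9.72)^½ ≈ 1,740.68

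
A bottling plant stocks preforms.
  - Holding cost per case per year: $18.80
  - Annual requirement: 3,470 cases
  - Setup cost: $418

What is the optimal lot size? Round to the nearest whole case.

393 cases

2DS/H = 2·3,470·418/18.8 = 154,304.26
EOQ = √154,304.26 ≈ 392.82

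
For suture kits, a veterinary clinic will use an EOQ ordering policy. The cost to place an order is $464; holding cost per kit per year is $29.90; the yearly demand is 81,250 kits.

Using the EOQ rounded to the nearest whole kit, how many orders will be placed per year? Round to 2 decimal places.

2DS/H = 2·81,250·464/29.9 = 2,521,739.13
EOQ = √2,521,739.13 ≈ 1,588.00 → Q = 1,588
N = D/Q = 81,250/1,588 ≈ 51.165 orders/yr

51.16 orders per year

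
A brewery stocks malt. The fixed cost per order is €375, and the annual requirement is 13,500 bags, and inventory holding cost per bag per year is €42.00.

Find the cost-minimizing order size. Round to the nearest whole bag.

Optimal lot size Q* = (2 × 13,500 × €375 / €42)^½ ≈ 490.99

491 bags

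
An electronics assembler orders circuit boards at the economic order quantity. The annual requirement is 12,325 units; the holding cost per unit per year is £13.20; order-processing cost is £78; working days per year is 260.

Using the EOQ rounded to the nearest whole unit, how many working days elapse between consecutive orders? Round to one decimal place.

Q* = √(2·D·S / H) = √(2·12,325·78 / 13.2) = √145,659.1 ≈ 381.65 → Q = 382 units
Cycle time = (working days × Q)/D = (260 × 382) / 12,325 = 8.058 days

8.1 days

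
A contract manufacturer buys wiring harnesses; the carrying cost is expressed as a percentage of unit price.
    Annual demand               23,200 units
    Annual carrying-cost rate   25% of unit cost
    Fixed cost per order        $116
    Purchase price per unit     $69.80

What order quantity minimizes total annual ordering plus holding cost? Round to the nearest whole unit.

555 units

Holding cost per unit per year: H = 25% × $69.8 = $17.4500
2DS/H = 2·23,200·116/17.45 = 308,446.99
EOQ = √308,446.99 ≈ 555.38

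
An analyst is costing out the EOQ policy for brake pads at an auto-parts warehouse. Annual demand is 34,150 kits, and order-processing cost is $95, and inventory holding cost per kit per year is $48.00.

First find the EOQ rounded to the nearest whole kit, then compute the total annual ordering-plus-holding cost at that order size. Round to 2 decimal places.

Optimal lot size Q* = (2 × 34,150 × $95 / $48)^½ ≈ 367.66 → Q = 368 kits
Annual ordering cost = (D/Q)·S = (34,150/368) × 95 = $8,815.90
Annual holding cost  = (Q/2)·H = (368/2) × 48 = $8,832.00
Total = $8,815.90 + $8,832.00 = $17,647.90

$17,647.90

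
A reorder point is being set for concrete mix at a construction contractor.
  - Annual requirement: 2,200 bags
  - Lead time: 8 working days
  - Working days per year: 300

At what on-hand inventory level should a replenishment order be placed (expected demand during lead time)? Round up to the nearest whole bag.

Daily demand d = 2,200 / 300 = 7.333 bags/day
Demand during lead time = 7.333 × 8 = 58.67
Reorder point = 58.67 → round up

59 bags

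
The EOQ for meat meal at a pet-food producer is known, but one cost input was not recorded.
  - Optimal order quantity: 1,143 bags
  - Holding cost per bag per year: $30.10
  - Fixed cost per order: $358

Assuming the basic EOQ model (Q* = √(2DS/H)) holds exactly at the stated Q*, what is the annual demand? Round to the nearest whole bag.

EOQ relation: Q² = 2DS/H, so rearrange for the unknown.
D = Q²H / (2S) = 1,143² × 30.1 / (2 × 358) = 54,921.95

54,922 bags per year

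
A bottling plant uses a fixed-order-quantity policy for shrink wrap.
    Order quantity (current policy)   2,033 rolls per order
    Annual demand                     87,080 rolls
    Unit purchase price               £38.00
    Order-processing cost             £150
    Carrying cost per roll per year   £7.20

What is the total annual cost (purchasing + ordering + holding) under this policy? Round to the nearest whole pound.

£3,322,784

Ordering: D/Q × S = 87,080/2,033 × £150 = £6,424.99
Holding:  Q/2 × H = 2,033/2 × £7.2 = £7,318.80
Purchase cost = D·C = 87,080 × 38 = £3,309,040.00
Total = £6,424.99 + £7,318.80 + £3,309,040.00 = £3,322,783.79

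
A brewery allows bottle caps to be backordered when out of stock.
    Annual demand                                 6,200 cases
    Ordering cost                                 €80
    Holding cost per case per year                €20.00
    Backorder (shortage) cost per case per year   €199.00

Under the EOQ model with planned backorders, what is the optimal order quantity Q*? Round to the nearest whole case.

234 cases

Basic EOQ = √(2·6,200·80/20) = 222.711
Backorder adjustment √((H+b)/b) = √((20+199)/199) = 1.0490
Q* = 222.711 × 1.0490 ≈ 233.63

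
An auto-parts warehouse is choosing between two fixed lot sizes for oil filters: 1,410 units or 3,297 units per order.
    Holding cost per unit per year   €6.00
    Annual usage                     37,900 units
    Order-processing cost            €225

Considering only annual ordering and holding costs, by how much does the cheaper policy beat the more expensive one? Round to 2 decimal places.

€2,199.57

TC(Q) = (D/Q)S + (Q/2)H
TC(1,410) = (37,900/1,410)×225 + (1,410/2)×6 = €10,277.87
TC(3,297) = (37,900/3,297)×225 + (3,297/2)×6 = €12,477.44
Lots of 1,410 are cheaper by €2,199.57.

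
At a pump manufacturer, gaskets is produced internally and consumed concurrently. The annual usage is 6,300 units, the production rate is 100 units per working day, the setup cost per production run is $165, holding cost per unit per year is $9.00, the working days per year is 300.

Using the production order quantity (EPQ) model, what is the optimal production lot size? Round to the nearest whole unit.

d = 6,300/300 = 21.0000 units/day;  effective holding cost H(1 − d/p) = 9·(1 − 21.0000/100) = 7.11000
Q* = √(2DS / H_eff) = √(2·6,300·165 / 7.11000) ≈ 540.74

541 units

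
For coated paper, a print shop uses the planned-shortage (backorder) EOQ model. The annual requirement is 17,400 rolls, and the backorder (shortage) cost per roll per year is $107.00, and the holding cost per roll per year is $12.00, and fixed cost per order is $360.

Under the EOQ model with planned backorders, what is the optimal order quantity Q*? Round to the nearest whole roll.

Q* = √(2DS/H) · √((H + b)/b)
   = √(2 × 17,400 × 360 / 12) · √((12 + 107) / 107)
   = 1,021.763 × 1.0546 ≈ 1,077.54

1,078 rolls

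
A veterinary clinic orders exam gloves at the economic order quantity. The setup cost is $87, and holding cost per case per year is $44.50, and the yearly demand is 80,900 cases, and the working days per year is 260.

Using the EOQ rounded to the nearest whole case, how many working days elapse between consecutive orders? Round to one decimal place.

Optimal lot size Q* = (2 × 80,900 × $87 / $44.5)^½ ≈ 562.43 → Q = 562 cases
Days between orders = 260 / (D/Q) = 260 / 143.950 ≈ 1.806

1.8 days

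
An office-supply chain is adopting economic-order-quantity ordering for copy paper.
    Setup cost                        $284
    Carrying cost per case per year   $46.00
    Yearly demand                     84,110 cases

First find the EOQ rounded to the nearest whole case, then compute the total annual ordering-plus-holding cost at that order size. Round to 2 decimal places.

$46,878.84

EOQ = √(2DS/H) = √(2 × 84,110 × 284 / 46)
    = √(1,038,575.65) ≈ 1,019.11 → Q = 1,019 cases
Ordering: D/Q × S = 84,110/1,019 × $284 = $23,441.84
Holding:  Q/2 × H = 1,019/2 × $46 = $23,437.00
Total = $23,441.84 + $23,437.00 = $46,878.84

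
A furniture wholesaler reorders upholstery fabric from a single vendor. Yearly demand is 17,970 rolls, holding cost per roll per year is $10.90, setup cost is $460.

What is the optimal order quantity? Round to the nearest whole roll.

1,232 rolls

Optimal lot size Q* = (2 × 17,970 × $460 / $10.9)^½ ≈ 1,231.56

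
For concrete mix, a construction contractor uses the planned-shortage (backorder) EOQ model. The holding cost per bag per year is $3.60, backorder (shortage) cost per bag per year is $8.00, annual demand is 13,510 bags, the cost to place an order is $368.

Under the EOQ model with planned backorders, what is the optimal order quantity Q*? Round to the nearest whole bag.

2,001 bags

Q* = √(2DS/H) · √((H + b)/b)
   = √(2 × 13,510 × 368 / 3.6) · √((3.6 + 8) / 8)
   = 1,661.940 × 1.2042 ≈ 2,001.24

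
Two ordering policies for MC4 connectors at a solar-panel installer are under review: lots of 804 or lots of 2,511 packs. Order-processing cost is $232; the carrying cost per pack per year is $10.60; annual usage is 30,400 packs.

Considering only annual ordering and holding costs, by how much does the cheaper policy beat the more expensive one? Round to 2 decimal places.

$3,083.72

TC(Q) = (D/Q)S + (Q/2)H
TC(804) = (30,400/804)×232 + (804/2)×10.6 = $13,033.34
TC(2,511) = (30,400/2,511)×232 + (2,511/2)×10.6 = $16,117.06
|ΔTC| = |$13,033.34 − $16,117.06| = $3,083.72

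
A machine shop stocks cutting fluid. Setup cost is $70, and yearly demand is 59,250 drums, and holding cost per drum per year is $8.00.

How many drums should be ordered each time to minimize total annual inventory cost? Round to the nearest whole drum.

EOQ = √(2DS/H) = √(2 × 59,250 × 70 / 8)
    = √(1,036,875.00) ≈ 1,018.27

1,018 drums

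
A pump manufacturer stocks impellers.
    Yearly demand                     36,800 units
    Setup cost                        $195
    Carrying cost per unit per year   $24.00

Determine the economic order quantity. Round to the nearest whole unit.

773 units

Q* = √(2·D·S / H) = √(2·36,800·195 / 24) = √598,000.0 ≈ 773.30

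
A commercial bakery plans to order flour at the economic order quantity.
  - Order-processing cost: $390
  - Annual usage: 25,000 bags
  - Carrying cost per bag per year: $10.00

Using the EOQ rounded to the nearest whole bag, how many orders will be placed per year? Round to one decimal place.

17.9 orders per year

2DS/H = 2·25,000·390/10 = 1,950,000.00
EOQ = √1,950,000.00 ≈ 1,396.42 → Q = 1,396
Orders per year = D/Q = 25,000 / 1,396 = 17.908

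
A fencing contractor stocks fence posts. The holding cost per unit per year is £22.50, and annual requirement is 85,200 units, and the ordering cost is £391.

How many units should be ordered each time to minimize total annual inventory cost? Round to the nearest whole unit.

1,721 units

Q* = √(2·D·S / H) = √(2·85,200·391 / 22.5) = √2,961,173.3 ≈ 1,720.81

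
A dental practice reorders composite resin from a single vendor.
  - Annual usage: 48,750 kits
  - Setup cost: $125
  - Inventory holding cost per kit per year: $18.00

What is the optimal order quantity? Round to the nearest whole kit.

2DS/H = 2·48,750·125/18 = 677,083.33
EOQ = √677,083.33 ≈ 822.85

823 kits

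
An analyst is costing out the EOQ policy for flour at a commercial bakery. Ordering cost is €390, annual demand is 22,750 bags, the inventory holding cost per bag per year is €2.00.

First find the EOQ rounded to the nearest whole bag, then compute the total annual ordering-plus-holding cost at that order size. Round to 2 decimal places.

€5,957.35

2DS/H = 2·22,750·390/2 = 8,872,500.00
EOQ = √8,872,500.00 ≈ 2,978.67 → Q = 2,979 bags
Orders/yr = 22,750/2,979 = 7.637; ordering cost = 7.637 × €390 = €2,978.35
Average inventory = 2,979/2 = 1489.5; holding cost = 1489.5 × €2 = €2,979.00
Total = €2,978.35 + €2,979.00 = €5,957.35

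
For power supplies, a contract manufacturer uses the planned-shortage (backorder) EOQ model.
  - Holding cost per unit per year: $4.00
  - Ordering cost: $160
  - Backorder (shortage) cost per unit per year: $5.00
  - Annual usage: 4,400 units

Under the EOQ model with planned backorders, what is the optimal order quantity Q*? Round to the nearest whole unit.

796 units

Q* = √(2DS/H) · √((H + b)/b)
   = √(2 × 4,400 × 160 / 4) · √((4 + 5) / 5)
   = 593.296 × 1.3416 ≈ 795.99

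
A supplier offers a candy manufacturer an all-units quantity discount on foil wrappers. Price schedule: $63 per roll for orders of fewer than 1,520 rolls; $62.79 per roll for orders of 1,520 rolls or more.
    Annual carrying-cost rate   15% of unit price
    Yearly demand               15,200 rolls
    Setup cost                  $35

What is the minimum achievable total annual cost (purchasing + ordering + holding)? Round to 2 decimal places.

H₁ = 15%×$63 = $9.4500;  H₂ = 15%×$62.79 = $9.4185
EOQ₁ = √(2×15,200×35/9.4500) = 335.55  (< 1,520, feasible at tier 1)
EOQ₂ = √(2×15,200×35/9.4185) = 336.11  (< 1,520 → use Q = 1,520 at tier-2 price)
TC(tier 1 (EOQ₁), Q≈335.5) = $960,770.93
TC(tier 2, Q≈1,520.0) = $961,916.06
Minimum at tier 1 (EOQ₁): $960,770.93

$960,770.93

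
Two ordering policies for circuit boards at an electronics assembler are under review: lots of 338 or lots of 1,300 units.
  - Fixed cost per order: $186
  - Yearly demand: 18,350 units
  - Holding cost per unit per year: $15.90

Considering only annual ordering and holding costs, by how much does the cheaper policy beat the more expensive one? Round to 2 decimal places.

$175.43

Annual cost at Q: ordering D·S/Q plus holding Q·H/2.
TC(338) = (18,350/338)×186 + (338/2)×15.9 = $12,785.03
TC(1,300) = (18,350/1,300)×186 + (1,300/2)×15.9 = $12,960.46
|ΔTC| = |$12,785.03 − $12,960.46| = $175.43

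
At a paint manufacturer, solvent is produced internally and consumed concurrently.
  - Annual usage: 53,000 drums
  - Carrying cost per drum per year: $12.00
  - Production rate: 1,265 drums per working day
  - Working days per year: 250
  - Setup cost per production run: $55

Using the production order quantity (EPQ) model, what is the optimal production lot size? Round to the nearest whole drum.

764 drums

d = 53,000/250 = 212.0000 drums/day;  effective holding cost H(1 − d/p) = 12·(1 − 212.0000/1265) = 9.98893
Q* = √(2DS / H_eff) = √(2·53,000·55 / 9.98893) ≈ 763.97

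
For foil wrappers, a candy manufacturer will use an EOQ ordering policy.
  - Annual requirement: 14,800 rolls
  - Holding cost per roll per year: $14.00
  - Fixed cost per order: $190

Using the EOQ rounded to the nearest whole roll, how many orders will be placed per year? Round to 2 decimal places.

2DS/H = 2·14,800·190/14 = 401,714.29
EOQ = √401,714.29 ≈ 633.81 → Q = 634
N = D/Q = 14,800/634 ≈ 23.344 orders/yr

23.34 orders per year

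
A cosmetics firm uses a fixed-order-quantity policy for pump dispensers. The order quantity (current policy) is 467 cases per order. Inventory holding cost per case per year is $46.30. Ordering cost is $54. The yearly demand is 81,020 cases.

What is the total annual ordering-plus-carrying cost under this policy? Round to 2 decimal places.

Orders/yr = 81,020/467 = 173.490; ordering cost = 173.490 × $54 = $9,368.48
Average inventory = 467/2 = 233.5; holding cost = 233.5 × $46.3 = $10,811.05
Total = $9,368.48 + $10,811.05 = $20,179.53

$20,179.53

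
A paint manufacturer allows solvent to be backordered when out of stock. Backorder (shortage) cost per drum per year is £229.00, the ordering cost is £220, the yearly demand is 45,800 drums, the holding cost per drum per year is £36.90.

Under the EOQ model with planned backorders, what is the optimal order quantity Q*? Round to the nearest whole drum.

Basic EOQ = √(2·45,800·220/36.9) = 739.002
Backorder adjustment √((H+b)/b) = √((36.9+229)/229) = 1.0776
Q* = 739.002 × 1.0776 ≈ 796.32

796 drums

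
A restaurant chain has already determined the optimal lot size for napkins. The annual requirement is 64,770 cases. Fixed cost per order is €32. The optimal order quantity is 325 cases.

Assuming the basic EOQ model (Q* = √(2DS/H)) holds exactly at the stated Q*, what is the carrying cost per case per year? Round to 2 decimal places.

EOQ relation: Q² = 2DS/H, so rearrange for the unknown.
H = 2DS / Q² = 2 × 64,770 × 32 / 325² = 39.2453

€39.25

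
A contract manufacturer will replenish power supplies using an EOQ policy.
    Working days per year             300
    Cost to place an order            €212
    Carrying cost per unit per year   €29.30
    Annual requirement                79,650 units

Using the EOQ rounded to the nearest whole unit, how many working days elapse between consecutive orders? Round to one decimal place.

4.0 days

2DS/H = 2·79,650·212/29.3 = 1,152,614.33
EOQ = √1,152,614.33 ≈ 1,073.60 → Q = 1,074 units
Cycle time = (working days × Q)/D = (300 × 1,074) / 79,650 = 4.045 days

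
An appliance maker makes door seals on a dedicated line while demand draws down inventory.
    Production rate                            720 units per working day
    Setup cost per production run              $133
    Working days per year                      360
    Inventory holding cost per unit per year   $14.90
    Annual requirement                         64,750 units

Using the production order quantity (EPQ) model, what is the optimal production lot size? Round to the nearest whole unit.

d = 64,750/360 = 179.8611 units/day;  effective holding cost H(1 − d/p) = 14.9·(1 − 179.8611/720) = 11.17787
Q* = √(2DS / H_eff) = √(2·64,750·133 / 11.17787) ≈ 1,241.31

1,241 units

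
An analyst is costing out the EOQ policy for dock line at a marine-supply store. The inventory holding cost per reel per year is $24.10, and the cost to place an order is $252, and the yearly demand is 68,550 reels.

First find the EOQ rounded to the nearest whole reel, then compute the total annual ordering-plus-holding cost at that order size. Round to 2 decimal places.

$28,855.43

EOQ = √(2DS/H) = √(2 × 68,550 × 252 / 24.1)
    = √(1,433,576.76) ≈ 1,197.32 → Q = 1,197 reels
Ordering: D/Q × S = 68,550/1,197 × $252 = $14,431.58
Holding:  Q/2 × H = 1,197/2 × $24.1 = $14,423.85
Total = $14,431.58 + $14,423.85 = $28,855.43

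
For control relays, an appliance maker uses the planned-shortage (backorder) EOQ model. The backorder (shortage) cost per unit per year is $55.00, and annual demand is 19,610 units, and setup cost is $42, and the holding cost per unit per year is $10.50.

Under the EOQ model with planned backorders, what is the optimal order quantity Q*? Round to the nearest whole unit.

Basic EOQ = √(2·19,610·42/10.5) = 396.081
Backorder adjustment √((H+b)/b) = √((10.5+55)/55) = 1.0913
Q* = 396.081 × 1.0913 ≈ 432.24

432 units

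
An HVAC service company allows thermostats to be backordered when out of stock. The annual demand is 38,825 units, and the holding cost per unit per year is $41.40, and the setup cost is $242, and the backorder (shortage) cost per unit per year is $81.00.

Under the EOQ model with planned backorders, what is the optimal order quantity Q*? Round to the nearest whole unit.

Basic EOQ = √(2·38,825·242/41.4) = 673.718
Backorder adjustment √((H+b)/b) = √((41.4+81)/81) = 1.2293
Q* = 673.718 × 1.2293 ≈ 828.18

828 units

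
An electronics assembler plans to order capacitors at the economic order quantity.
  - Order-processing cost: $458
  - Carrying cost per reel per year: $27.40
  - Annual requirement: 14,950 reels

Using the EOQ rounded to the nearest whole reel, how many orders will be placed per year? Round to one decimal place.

2DS/H = 2·14,950·458/27.4 = 499,788.32
EOQ = √499,788.32 ≈ 706.96 → Q = 707
N = D/Q = 14,950/707 ≈ 21.146 orders/yr

21.1 orders per year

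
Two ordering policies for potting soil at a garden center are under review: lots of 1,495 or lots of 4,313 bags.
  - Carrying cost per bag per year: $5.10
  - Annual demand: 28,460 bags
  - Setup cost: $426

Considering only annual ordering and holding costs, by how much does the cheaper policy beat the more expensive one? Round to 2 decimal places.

Annual cost at Q: ordering D·S/Q plus holding Q·H/2.
TC(1,495) = (28,460/1,495)×426 + (1,495/2)×5.1 = $11,921.92
TC(4,313) = (28,460/4,313)×426 + (4,313/2)×5.1 = $13,809.18
Cheaper: Q = 1,495.  Difference = $1,887.25

$1,887.25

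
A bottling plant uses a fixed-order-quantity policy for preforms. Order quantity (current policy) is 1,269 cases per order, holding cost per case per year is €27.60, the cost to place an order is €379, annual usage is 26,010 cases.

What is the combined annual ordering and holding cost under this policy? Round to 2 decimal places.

Ordering: D/Q × S = 26,010/1,269 × €379 = €7,768.16
Holding:  Q/2 × H = 1,269/2 × €27.6 = €17,512.20
Total = €7,768.16 + €17,512.20 = €25,280.36

€25,280.36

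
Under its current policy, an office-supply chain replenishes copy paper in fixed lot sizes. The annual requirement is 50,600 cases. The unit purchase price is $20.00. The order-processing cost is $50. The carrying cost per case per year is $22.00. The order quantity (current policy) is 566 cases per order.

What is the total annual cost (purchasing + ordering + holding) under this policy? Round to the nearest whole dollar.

$1,022,696

Annual ordering cost = (D/Q)·S = (50,600/566) × 50 = $4,469.96
Annual holding cost  = (Q/2)·H = (566/2) × 22 = $6,226.00
Purchase cost = D·C = 50,600 × 20 = $1,012,000.00
Total = $4,469.96 + $6,226.00 + $1,012,000.00 = $1,022,695.96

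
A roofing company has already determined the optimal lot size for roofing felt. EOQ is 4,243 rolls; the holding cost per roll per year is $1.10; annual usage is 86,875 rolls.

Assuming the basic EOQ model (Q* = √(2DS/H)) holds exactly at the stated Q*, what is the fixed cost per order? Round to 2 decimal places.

$113.98

From Q* = √(2DS/H) ⇒ Q*² = 2DS/H.
S = Q²H / (2D) = 4,243² × 1.1 / (2 × 86,875) = 113.9761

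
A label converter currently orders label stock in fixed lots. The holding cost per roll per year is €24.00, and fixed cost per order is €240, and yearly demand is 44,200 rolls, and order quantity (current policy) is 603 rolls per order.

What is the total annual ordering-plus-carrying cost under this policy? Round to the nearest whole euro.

Orders/yr = 44,200/603 = 73.300; ordering cost = 73.300 × €240 = €17,592.04
Average inventory = 603/2 = 301.5; holding cost = 301.5 × €24 = €7,236.00
Total = €17,592.04 + €7,236.00 = €24,828.04

€24,828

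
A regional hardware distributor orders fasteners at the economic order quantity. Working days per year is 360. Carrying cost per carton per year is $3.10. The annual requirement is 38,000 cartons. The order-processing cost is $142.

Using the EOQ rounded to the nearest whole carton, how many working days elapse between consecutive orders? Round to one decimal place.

17.7 days

Optimal lot size Q* = (2 × 38,000 × $142 / $3.1)^½ ≈ 1,865.82 → Q = 1,866 cartons
Days between orders = 360 / (D/Q) = 360 / 20.364 ≈ 17.678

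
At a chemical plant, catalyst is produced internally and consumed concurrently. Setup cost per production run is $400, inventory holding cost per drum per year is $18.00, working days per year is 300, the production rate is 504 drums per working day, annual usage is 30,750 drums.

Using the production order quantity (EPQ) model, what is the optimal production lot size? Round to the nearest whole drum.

1,310 drums

Daily demand d = 30,750/300 = 102.500; p = 504; 1 − d/p = 0.79663
EPQ = √(2DS / (H(1 − d/p)))
    = √(2 × 30,750 × 400 / (18 × 0.79663)) ≈ 1,309.80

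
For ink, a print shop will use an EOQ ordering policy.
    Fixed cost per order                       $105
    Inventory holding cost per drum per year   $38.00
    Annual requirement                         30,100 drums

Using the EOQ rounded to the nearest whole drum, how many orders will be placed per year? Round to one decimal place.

73.8 orders per year

Optimal lot size Q* = (2 × 30,100 × $105 / $38)^½ ≈ 407.85 → Q = 408
N = D/Q = 30,100/408 ≈ 73.775 orders/yr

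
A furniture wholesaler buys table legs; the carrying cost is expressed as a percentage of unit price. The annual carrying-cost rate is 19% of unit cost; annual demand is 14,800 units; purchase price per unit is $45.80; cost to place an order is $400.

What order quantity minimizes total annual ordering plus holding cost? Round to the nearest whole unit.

Holding cost per unit per year: H = 19% × $45.8 = $8.7020
2DS/H = 2·14,800·400/8.702 = 1,360,606.76
EOQ = √1,360,606.76 ≈ 1,166.45

1,166 units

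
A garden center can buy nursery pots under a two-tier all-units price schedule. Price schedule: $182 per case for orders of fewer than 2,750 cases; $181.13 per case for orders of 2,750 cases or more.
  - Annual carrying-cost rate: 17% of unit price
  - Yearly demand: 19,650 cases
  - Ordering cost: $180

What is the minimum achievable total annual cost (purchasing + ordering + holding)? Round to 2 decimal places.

$3,591,094.24

H₁ = 17%×$182 = $30.9400;  H₂ = 17%×$181.13 = $30.7921
EOQ₁ = √(2×19,650×180/30.9400) = 478.16  (< 2,750, feasible at tier 1)
EOQ₂ = √(2×19,650×180/30.7921) = 479.31  (< 2,750 → use Q = 2,750 at tier-2 price)
TC(tier 1 (EOQ₁), Q≈478.2) = $3,591,094.24
TC(tier 2, Q≈2,750.0) = $3,602,829.82
Minimum at tier 1 (EOQ₁): $3,591,094.24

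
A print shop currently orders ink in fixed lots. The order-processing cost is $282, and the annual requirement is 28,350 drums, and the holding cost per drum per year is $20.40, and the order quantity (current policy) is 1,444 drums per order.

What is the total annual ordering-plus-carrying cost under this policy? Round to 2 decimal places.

$20,265.30

Ordering: D/Q × S = 28,350/1,444 × $282 = $5,536.50
Holding:  Q/2 × H = 1,444/2 × $20.4 = $14,728.80
Total = $5,536.50 + $14,728.80 = $20,265.30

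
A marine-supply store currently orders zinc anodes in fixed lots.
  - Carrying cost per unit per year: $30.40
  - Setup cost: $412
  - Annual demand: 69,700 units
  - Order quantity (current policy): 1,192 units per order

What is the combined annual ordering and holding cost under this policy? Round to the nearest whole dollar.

Annual ordering cost = (D/Q)·S = (69,700/1,192) × 412 = $24,090.94
Annual holding cost  = (Q/2)·H = (1,192/2) × 30.4 = $18,118.40
Total = $24,090.94 + $18,118.40 = $42,209.34

$42,209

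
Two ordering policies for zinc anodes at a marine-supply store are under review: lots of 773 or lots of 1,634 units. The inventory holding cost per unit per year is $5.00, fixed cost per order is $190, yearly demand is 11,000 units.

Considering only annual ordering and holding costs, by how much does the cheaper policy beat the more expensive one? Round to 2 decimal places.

Annual cost at Q: ordering D·S/Q plus holding Q·H/2.
TC(773) = (11,000/773)×190 + (773/2)×5 = $4,636.25
TC(1,634) = (11,000/1,634)×190 + (1,634/2)×5 = $5,364.07
Lots of 773 are cheaper by $727.82.

$727.82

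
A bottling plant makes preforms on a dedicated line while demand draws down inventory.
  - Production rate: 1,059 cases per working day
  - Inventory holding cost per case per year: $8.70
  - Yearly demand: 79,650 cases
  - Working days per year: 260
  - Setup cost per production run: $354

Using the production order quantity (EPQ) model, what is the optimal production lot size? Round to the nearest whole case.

3,020 cases

d = 79,650/260 = 306.3462 cases/day;  effective holding cost H(1 − d/p) = 8.7·(1 − 306.3462/1059) = 6.18328
Q* = √(2DS / H_eff) = √(2·79,650·354 / 6.18328) ≈ 3,019.95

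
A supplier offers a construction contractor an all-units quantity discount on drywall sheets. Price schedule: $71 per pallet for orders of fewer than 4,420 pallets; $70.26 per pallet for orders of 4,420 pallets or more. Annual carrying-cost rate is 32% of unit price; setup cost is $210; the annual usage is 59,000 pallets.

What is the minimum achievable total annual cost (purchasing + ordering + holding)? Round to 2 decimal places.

H₁ = 32%×$71 = $22.7200;  H₂ = 32%×$70.26 = $22.4832
EOQ₁ = √(2×59,000×210/22.7200) = 1,044.35  (< 4,420, feasible at tier 1)
EOQ₂ = √(2×59,000×210/22.4832) = 1,049.84  (< 4,420 → use Q = 4,420 at tier-2 price)
TC(tier 1 (EOQ₁), Q≈1,044.4) = $4,212,727.65
TC(tier 2, Q≈4,420.0) = $4,197,831.04
Minimum at tier 2: $4,197,831.04

$4,197,831.04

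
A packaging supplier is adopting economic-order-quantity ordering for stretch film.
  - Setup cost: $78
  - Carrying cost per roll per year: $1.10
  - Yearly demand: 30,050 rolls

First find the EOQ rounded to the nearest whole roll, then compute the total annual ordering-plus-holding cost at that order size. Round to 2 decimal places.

Optimal lot size Q* = (2 × 30,050 × $78 / $1.1)^½ ≈ 2,064.37 → Q = 2,064 rolls
Annual ordering cost = (D/Q)·S = (30,050/2,064) × 78 = $1,135.61
Annual holding cost  = (Q/2)·H = (2,064/2) × 1.1 = $1,135.20
Total = $1,135.61 + $1,135.20 = $2,270.81

$2,270.81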